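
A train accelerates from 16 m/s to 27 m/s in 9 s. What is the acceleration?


Given: initial velocity v0 = 16 m/s, final velocity v = 27 m/s, time t = 9 s
Using a = (v - v0) / t
a = (27 - 16) / 9
a = 11 / 9
a = 11/9 m/s^2

11/9 m/s^2


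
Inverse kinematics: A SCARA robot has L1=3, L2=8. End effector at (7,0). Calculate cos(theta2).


Given: L1 = 3, L2 = 8, target (x, y) = (7, 0)
Using cos(theta2) = (x^2 + y^2 - L1^2 - L2^2) / (2*L1*L2)
x^2 + y^2 = 7^2 + 0 = 49
L1^2 + L2^2 = 9 + 64 = 73
Numerator = 49 - 73 = -24
Denominator = 2*3*8 = 48
cos(theta2) = -24/48 = -1/2

-1/2


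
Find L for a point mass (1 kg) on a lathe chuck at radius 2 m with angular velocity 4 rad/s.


Given: m = 1 kg, r = 2 m, omega = 4 rad/s
For a point mass: I = m*r^2
I = 1*2^2 = 1*4 = 4
L = I*omega = 4*4
L = 16 kg*m^2/s

16 kg*m^2/s


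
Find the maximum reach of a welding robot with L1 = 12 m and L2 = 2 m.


Given: L1 = 12 m, L2 = 2 m
For a 2-link planar arm, max reach = L1 + L2 (fully extended)
Max reach = 12 + 2
Max reach = 14 m

14 m


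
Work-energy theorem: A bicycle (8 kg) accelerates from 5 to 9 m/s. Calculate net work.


Given: m = 8 kg, v0 = 5 m/s, v = 9 m/s
Using W = (1/2)*m*(v^2 - v0^2)
v^2 = 9^2 = 81
v0^2 = 5^2 = 25
v^2 - v0^2 = 81 - 25 = 56
W = (1/2)*8*56 = 224 J

224 J


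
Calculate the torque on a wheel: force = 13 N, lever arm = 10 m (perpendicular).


Given: F = 13 N, r = 10 m, angle = 90 deg (perpendicular)
Using tau = F * r * sin(90)
sin(90) = 1
tau = 13 * 10 * 1
tau = 130 Nm

130 Nm


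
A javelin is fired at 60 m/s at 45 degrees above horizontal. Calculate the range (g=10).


Given: v0 = 60 m/s, theta = 45 deg, g = 10 m/s^2
sin(2*45) = sin(90) = 1
Using R = v0^2 * sin(2*theta) / g
R = 60^2 * 1 / 10
R = 3600 / 10
R = 360 m

360 m


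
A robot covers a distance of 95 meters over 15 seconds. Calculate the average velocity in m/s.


Given: distance d = 95 m, time t = 15 s
Using v = d / t
v = 95 / 15
v = 19/3 m/s

19/3 m/s


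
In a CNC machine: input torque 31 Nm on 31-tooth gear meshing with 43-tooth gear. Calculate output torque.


Given: N1 = 31, N2 = 43, T1 = 31 Nm
Using T2/T1 = N2/N1
T2 = T1 * N2 / N1
T2 = 31 * 43 / 31
T2 = 1333 / 31
T2 = 43 Nm

43 Nm


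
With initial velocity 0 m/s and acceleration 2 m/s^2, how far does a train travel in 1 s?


Given: v0 = 0 m/s, a = 2 m/s^2, t = 1 s
Using s = v0*t + (1/2)*a*t^2
s = 0*1 + (1/2)*2*1^2
s = 0 + (1/2)*2
s = 0 + 1
s = 1

1 m


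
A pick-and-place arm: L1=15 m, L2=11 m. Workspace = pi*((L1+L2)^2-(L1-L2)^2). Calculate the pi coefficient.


Given: L1 = 15, L2 = 11
(L1+L2)^2 = (26)^2 = 676
(L1-L2)^2 = (4)^2 = 16
Difference = 676 - 16 = 660
This equals 4*L1*L2 = 4*15*11 = 660
Workspace area = 660*pi

660


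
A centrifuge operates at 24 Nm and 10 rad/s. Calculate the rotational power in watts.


Given: tau = 24 Nm, omega = 10 rad/s
Using P = tau * omega
P = 24 * 10
P = 240 W

240 W


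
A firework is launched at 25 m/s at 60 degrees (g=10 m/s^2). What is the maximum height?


Given: v0 = 25 m/s, theta = 60 deg, g = 10 m/s^2
sin^2(60) = 3/4
Using H = v0^2 * sin^2(theta) / (2*g)
H = 25^2 * 3/4 / (2*10)
H = 625 * 3/4 / 20
H = 1875/4 / 20
H = 375/16 m

375/16 m


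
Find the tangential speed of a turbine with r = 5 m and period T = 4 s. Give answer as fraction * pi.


Given: radius r = 5 m, period T = 4 s
Using v = 2*pi*r / T
v = 2*pi*5 / 4
v = 10*pi / 4
v = 5/2*pi m/s

5/2*pi m/s


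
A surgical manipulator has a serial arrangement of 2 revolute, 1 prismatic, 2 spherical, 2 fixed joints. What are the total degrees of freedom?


Given: serial robot with 2 revolute, 1 prismatic, 2 spherical, 2 fixed joints
DOF contribution per joint type: revolute=1, prismatic=1, spherical=3, fixed=0
DOF = 2*1 + 1*1 + 2*3 + 2*0
DOF = 9

9


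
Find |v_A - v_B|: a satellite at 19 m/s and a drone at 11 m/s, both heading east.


Given: v_A = 19 m/s east, v_B = 11 m/s east
Both move in the same direction; relative speed = |v_A - v_B|
|19 - 11| = |8|
= 8 m/s

8 m/s


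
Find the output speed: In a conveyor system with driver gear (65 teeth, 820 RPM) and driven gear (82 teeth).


Given: N1 = 65 teeth, w1 = 820 RPM, N2 = 82 teeth
Using N1*w1 = N2*w2
w2 = N1*w1 / N2
w2 = 65*820 / 82
w2 = 53300 / 82
w2 = 650 RPM

650 RPM


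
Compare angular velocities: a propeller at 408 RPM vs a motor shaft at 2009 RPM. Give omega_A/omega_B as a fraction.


Given: RPM_A = 408, RPM_B = 2009
omega = 2*pi*RPM/60, so omega_A/omega_B = RPM_A / RPM_B
omega_A/omega_B = 408 / 2009
omega_A/omega_B = 408/2009

408/2009


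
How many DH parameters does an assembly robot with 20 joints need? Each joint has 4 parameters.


Given: 20 joints, 4 DH parameters per joint (d, theta, a, alpha)
Total DH parameters = number_of_joints * 4
Total = 20 * 4
Total = 80

80


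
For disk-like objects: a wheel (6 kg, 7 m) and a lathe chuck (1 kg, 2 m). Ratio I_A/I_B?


Given: M1=6 kg, R1=7 m, M2=1 kg, R2=2 m
For a disk: I = (1/2)*M*R^2, so I_A/I_B = (M1*R1^2)/(M2*R2^2)
M1*R1^2 = 6*49 = 294
M2*R2^2 = 1*4 = 4
I_A/I_B = 294/4 = 147/2

147/2


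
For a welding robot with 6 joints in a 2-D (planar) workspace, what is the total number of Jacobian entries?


Given: task space dimension = 2, joints = 6
Jacobian is a 2 x 6 matrix
Total entries = rows * columns
Total = 2 * 6
Total = 12

12


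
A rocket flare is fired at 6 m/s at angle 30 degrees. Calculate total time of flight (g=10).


Given: v0 = 6 m/s, theta = 30 deg, g = 10 m/s^2
sin(30) = 1/2
Using T = 2*v0*sin(theta) / g
T = 2*6*1/2 / 10
T = 6 / 10
T = 3/5 s

3/5 s


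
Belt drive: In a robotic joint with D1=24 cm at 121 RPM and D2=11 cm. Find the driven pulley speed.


Given: D1 = 24 cm, w1 = 121 RPM, D2 = 11 cm
Using D1*w1 = D2*w2
w2 = D1*w1 / D2
w2 = 24*121 / 11
w2 = 2904 / 11
w2 = 264 RPM

264 RPM


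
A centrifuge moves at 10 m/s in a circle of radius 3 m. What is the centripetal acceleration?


Given: v = 10 m/s, r = 3 m
Using a_c = v^2 / r
a_c = 10^2 / 3
a_c = 100 / 3
a_c = 100/3 m/s^2

100/3 m/s^2


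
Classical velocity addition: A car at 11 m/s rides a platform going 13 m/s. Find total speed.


Given: object velocity = 11 m/s, platform velocity = 13 m/s (same direction)
Using classical velocity addition: v_total = v_object + v_platform
v_total = 11 + 13
v_total = 24 m/s

24 m/s


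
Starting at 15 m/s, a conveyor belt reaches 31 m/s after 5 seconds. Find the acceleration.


Given: initial velocity v0 = 15 m/s, final velocity v = 31 m/s, time t = 5 s
Using a = (v - v0) / t
a = (31 - 15) / 5
a = 16 / 5
a = 16/5 m/s^2

16/5 m/s^2


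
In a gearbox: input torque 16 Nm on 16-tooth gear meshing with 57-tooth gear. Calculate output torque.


Given: N1 = 16, N2 = 57, T1 = 16 Nm
Using T2/T1 = N2/N1
T2 = T1 * N2 / N1
T2 = 16 * 57 / 16
T2 = 912 / 16
T2 = 57 Nm

57 Nm


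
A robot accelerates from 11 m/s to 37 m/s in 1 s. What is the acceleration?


Given: initial velocity v0 = 11 m/s, final velocity v = 37 m/s, time t = 1 s
Using a = (v - v0) / t
a = (37 - 11) / 1
a = 26 / 1
a = 26 m/s^2

26 m/s^2


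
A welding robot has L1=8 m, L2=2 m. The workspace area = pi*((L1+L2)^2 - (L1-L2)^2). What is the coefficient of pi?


Given: L1 = 8, L2 = 2
(L1+L2)^2 = (10)^2 = 100
(L1-L2)^2 = (6)^2 = 36
Difference = 100 - 36 = 64
This equals 4*L1*L2 = 4*8*2 = 64
Workspace area = 64*pi

64


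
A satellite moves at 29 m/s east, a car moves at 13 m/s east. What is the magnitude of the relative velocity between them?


Given: v_A = 29 m/s east, v_B = 13 m/s east
Both move in the same direction; relative speed = |v_A - v_B|
|29 - 13| = |16|
= 16 m/s

16 m/s


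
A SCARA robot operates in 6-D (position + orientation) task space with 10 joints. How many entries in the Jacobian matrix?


Given: task space dimension = 6, joints = 10
Jacobian is a 6 x 10 matrix
Total entries = rows * columns
Total = 6 * 10
Total = 60

60


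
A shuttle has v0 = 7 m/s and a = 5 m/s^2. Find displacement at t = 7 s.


Given: v0 = 7 m/s, a = 5 m/s^2, t = 7 s
Using s = v0*t + (1/2)*a*t^2
s = 7*7 + (1/2)*5*7^2
s = 49 + (1/2)*245
s = 49 + 245/2
s = 343/2

343/2 m


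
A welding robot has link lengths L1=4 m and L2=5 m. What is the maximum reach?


Given: L1 = 4 m, L2 = 5 m
For a 2-link planar arm, max reach = L1 + L2 (fully extended)
Max reach = 4 + 5
Max reach = 9 m

9 m


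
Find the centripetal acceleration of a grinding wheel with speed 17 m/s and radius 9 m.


Given: v = 17 m/s, r = 9 m
Using a_c = v^2 / r
a_c = 17^2 / 9
a_c = 289 / 9
a_c = 289/9 m/s^2

289/9 m/s^2


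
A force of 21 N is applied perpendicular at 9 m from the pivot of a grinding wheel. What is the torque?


Given: F = 21 N, r = 9 m, angle = 90 deg (perpendicular)
Using tau = F * r * sin(90)
sin(90) = 1
tau = 21 * 9 * 1
tau = 189 Nm

189 Nm


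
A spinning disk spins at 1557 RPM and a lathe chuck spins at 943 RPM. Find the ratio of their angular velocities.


Given: RPM_A = 1557, RPM_B = 943
omega = 2*pi*RPM/60, so omega_A/omega_B = RPM_A / RPM_B
omega_A/omega_B = 1557 / 943
omega_A/omega_B = 1557/943

1557/943


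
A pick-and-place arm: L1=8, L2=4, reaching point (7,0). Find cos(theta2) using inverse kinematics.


Given: L1 = 8, L2 = 4, target (x, y) = (7, 0)
Using cos(theta2) = (x^2 + y^2 - L1^2 - L2^2) / (2*L1*L2)
x^2 + y^2 = 7^2 + 0 = 49
L1^2 + L2^2 = 64 + 16 = 80
Numerator = 49 - 80 = -31
Denominator = 2*8*4 = 64
cos(theta2) = -31/64 = -31/64

-31/64


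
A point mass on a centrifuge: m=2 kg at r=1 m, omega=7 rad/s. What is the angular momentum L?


Given: m = 2 kg, r = 1 m, omega = 7 rad/s
For a point mass: I = m*r^2
I = 2*1^2 = 2*1 = 2
L = I*omega = 2*7
L = 14 kg*m^2/s

14 kg*m^2/s


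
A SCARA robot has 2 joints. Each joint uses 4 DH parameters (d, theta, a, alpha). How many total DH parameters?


Given: 2 joints, 4 DH parameters per joint (d, theta, a, alpha)
Total DH parameters = number_of_joints * 4
Total = 2 * 4
Total = 8

8


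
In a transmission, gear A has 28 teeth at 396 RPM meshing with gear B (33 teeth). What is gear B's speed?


Given: N1 = 28 teeth, w1 = 396 RPM, N2 = 33 teeth
Using N1*w1 = N2*w2
w2 = N1*w1 / N2
w2 = 28*396 / 33
w2 = 11088 / 33
w2 = 336 RPM

336 RPM


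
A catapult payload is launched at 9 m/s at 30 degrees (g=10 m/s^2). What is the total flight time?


Given: v0 = 9 m/s, theta = 30 deg, g = 10 m/s^2
sin(30) = 1/2
Using T = 2*v0*sin(theta) / g
T = 2*9*1/2 / 10
T = 9 / 10
T = 9/10 s

9/10 s


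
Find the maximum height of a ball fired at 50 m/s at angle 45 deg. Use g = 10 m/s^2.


Given: v0 = 50 m/s, theta = 45 deg, g = 10 m/s^2
sin^2(45) = 1/2
Using H = v0^2 * sin^2(theta) / (2*g)
H = 50^2 * 1/2 / (2*10)
H = 2500 * 1/2 / 20
H = 1250 / 20
H = 125/2 m

125/2 m


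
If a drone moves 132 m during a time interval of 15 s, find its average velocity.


Given: distance d = 132 m, time t = 15 s
Using v = d / t
v = 132 / 15
v = 44/5 m/s

44/5 m/s


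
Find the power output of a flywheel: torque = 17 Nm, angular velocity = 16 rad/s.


Given: tau = 17 Nm, omega = 16 rad/s
Using P = tau * omega
P = 17 * 16
P = 272 W

272 W


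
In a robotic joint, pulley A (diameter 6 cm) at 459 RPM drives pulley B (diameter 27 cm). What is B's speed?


Given: D1 = 6 cm, w1 = 459 RPM, D2 = 27 cm
Using D1*w1 = D2*w2
w2 = D1*w1 / D2
w2 = 6*459 / 27
w2 = 2754 / 27
w2 = 102 RPM

102 RPM


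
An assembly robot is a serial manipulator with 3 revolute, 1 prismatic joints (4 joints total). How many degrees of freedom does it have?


Given: serial robot with 3 revolute, 1 prismatic joints
DOF contribution per joint type: revolute=1, prismatic=1, spherical=3, fixed=0
DOF = 3*1 + 1*1
DOF = 4

4


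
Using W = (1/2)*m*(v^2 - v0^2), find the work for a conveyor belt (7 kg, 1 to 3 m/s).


Given: m = 7 kg, v0 = 1 m/s, v = 3 m/s
Using W = (1/2)*m*(v^2 - v0^2)
v^2 = 3^2 = 9
v0^2 = 1^2 = 1
v^2 - v0^2 = 9 - 1 = 8
W = (1/2)*7*8 = 28 J

28 J


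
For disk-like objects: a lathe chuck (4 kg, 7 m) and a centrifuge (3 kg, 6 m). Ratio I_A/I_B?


Given: M1=4 kg, R1=7 m, M2=3 kg, R2=6 m
For a disk: I = (1/2)*M*R^2, so I_A/I_B = (M1*R1^2)/(M2*R2^2)
M1*R1^2 = 4*49 = 196
M2*R2^2 = 3*36 = 108
I_A/I_B = 196/108 = 49/27

49/27


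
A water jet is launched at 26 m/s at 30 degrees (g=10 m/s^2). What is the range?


Given: v0 = 26 m/s, theta = 30 deg, g = 10 m/s^2
sin(2*30) = sin(60) = sqrt(3)/2
Using R = v0^2 * sin(2*theta) / g
R = 26^2 * (sqrt(3)/2) / 10
R = 676 * sqrt(3) / 20
R = 169/5*sqrt(3) m

169/5*sqrt(3) m


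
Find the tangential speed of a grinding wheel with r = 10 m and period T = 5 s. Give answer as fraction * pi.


Given: radius r = 10 m, period T = 5 s
Using v = 2*pi*r / T
v = 2*pi*10 / 5
v = 20*pi / 5
v = 4*pi m/s

4*pi m/s


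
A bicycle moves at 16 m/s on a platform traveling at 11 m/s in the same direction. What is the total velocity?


Given: object velocity = 16 m/s, platform velocity = 11 m/s (same direction)
Using classical velocity addition: v_total = v_object + v_platform
v_total = 16 + 11
v_total = 27 m/s

27 m/s


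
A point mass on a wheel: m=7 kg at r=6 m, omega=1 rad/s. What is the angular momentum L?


Given: m = 7 kg, r = 6 m, omega = 1 rad/s
For a point mass: I = m*r^2
I = 7*6^2 = 7*36 = 252
L = I*omega = 252*1
L = 252 kg*m^2/s

252 kg*m^2/s


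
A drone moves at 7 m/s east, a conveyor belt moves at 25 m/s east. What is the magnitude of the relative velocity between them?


Given: v_A = 7 m/s east, v_B = 25 m/s east
Both move in the same direction; relative speed = |v_A - v_B|
|7 - 25| = |-18|
= 18 m/s

18 m/s


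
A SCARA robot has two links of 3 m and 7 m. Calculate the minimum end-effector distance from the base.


Given: L1 = 3 m, L2 = 7 m
For a 2-link planar arm, min reach = |L1 - L2| (second link folded back)
Min reach = |3 - 7|
Min reach = 4 m

4 m


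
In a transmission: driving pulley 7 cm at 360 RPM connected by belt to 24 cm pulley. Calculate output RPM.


Given: D1 = 7 cm, w1 = 360 RPM, D2 = 24 cm
Using D1*w1 = D2*w2
w2 = D1*w1 / D2
w2 = 7*360 / 24
w2 = 2520 / 24
w2 = 105 RPM

105 RPM


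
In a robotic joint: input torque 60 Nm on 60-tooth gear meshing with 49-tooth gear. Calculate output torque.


Given: N1 = 60, N2 = 49, T1 = 60 Nm
Using T2/T1 = N2/N1
T2 = T1 * N2 / N1
T2 = 60 * 49 / 60
T2 = 2940 / 60
T2 = 49 Nm

49 Nm


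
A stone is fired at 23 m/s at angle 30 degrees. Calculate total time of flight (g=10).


Given: v0 = 23 m/s, theta = 30 deg, g = 10 m/s^2
sin(30) = 1/2
Using T = 2*v0*sin(theta) / g
T = 2*23*1/2 / 10
T = 23 / 10
T = 23/10 s

23/10 s


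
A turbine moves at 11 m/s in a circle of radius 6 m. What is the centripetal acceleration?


Given: v = 11 m/s, r = 6 m
Using a_c = v^2 / r
a_c = 11^2 / 6
a_c = 121 / 6
a_c = 121/6 m/s^2

121/6 m/s^2


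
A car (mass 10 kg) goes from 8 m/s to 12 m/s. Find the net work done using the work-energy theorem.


Given: m = 10 kg, v0 = 8 m/s, v = 12 m/s
Using W = (1/2)*m*(v^2 - v0^2)
v^2 = 12^2 = 144
v0^2 = 8^2 = 64
v^2 - v0^2 = 144 - 64 = 80
W = (1/2)*10*80 = 400 J

400 J


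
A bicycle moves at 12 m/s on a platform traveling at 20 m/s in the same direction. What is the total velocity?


Given: object velocity = 12 m/s, platform velocity = 20 m/s (same direction)
Using classical velocity addition: v_total = v_object + v_platform
v_total = 12 + 20
v_total = 32 m/s

32 m/s


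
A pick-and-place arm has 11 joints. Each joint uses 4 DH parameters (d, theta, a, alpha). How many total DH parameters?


Given: 11 joints, 4 DH parameters per joint (d, theta, a, alpha)
Total DH parameters = number_of_joints * 4
Total = 11 * 4
Total = 44

44


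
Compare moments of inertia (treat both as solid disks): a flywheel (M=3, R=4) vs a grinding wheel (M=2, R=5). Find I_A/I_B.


Given: M1=3 kg, R1=4 m, M2=2 kg, R2=5 m
For a disk: I = (1/2)*M*R^2, so I_A/I_B = (M1*R1^2)/(M2*R2^2)
M1*R1^2 = 3*16 = 48
M2*R2^2 = 2*25 = 50
I_A/I_B = 48/50 = 24/25

24/25


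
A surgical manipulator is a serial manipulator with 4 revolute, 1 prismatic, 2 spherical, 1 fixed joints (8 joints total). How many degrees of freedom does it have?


Given: serial robot with 4 revolute, 1 prismatic, 2 spherical, 1 fixed joints
DOF contribution per joint type: revolute=1, prismatic=1, spherical=3, fixed=0
DOF = 4*1 + 1*1 + 2*3 + 1*0
DOF = 11

11


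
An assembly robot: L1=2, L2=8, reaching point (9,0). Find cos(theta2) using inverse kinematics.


Given: L1 = 2, L2 = 8, target (x, y) = (9, 0)
Using cos(theta2) = (x^2 + y^2 - L1^2 - L2^2) / (2*L1*L2)
x^2 + y^2 = 9^2 + 0 = 81
L1^2 + L2^2 = 4 + 64 = 68
Numerator = 81 - 68 = 13
Denominator = 2*2*8 = 32
cos(theta2) = 13/32 = 13/32

13/32


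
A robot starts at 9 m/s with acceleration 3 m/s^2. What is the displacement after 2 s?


Given: v0 = 9 m/s, a = 3 m/s^2, t = 2 s
Using s = v0*t + (1/2)*a*t^2
s = 9*2 + (1/2)*3*2^2
s = 18 + (1/2)*12
s = 18 + 6
s = 24

24 m


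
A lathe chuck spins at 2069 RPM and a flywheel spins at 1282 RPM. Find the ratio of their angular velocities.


Given: RPM_A = 2069, RPM_B = 1282
omega = 2*pi*RPM/60, so omega_A/omega_B = RPM_A / RPM_B
omega_A/omega_B = 2069 / 1282
omega_A/omega_B = 2069/1282

2069/1282


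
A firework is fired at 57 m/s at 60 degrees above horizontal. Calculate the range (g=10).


Given: v0 = 57 m/s, theta = 60 deg, g = 10 m/s^2
sin(2*60) = sin(120) = sqrt(3)/2
Using R = v0^2 * sin(2*theta) / g
R = 57^2 * (sqrt(3)/2) / 10
R = 3249 * sqrt(3) / 20
R = 3249/20*sqrt(3) m

3249/20*sqrt(3) m


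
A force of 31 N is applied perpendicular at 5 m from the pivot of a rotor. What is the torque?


Given: F = 31 N, r = 5 m, angle = 90 deg (perpendicular)
Using tau = F * r * sin(90)
sin(90) = 1
tau = 31 * 5 * 1
tau = 155 Nm

155 Nm


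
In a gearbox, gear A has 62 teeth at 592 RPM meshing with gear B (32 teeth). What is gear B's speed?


Given: N1 = 62 teeth, w1 = 592 RPM, N2 = 32 teeth
Using N1*w1 = N2*w2
w2 = N1*w1 / N2
w2 = 62*592 / 32
w2 = 36704 / 32
w2 = 1147 RPM

1147 RPM


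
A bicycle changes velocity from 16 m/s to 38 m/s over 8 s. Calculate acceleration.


Given: initial velocity v0 = 16 m/s, final velocity v = 38 m/s, time t = 8 s
Using a = (v - v0) / t
a = (38 - 16) / 8
a = 22 / 8
a = 11/4 m/s^2

11/4 m/s^2


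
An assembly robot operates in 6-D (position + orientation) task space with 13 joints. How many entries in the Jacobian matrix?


Given: task space dimension = 6, joints = 13
Jacobian is a 6 x 13 matrix
Total entries = rows * columns
Total = 6 * 13
Total = 78

78


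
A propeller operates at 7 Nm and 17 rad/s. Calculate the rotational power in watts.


Given: tau = 7 Nm, omega = 17 rad/s
Using P = tau * omega
P = 7 * 17
P = 119 W

119 W


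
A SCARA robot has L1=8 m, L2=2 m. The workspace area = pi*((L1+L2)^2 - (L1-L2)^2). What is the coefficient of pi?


Given: L1 = 8, L2 = 2
(L1+L2)^2 = (10)^2 = 100
(L1-L2)^2 = (6)^2 = 36
Difference = 100 - 36 = 64
This equals 4*L1*L2 = 4*8*2 = 64
Workspace area = 64*pi

64


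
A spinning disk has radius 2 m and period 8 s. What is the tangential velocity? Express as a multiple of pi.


Given: radius r = 2 m, period T = 8 s
Using v = 2*pi*r / T
v = 2*pi*2 / 8
v = 4*pi / 8
v = 1/2*pi m/s

1/2*pi m/s


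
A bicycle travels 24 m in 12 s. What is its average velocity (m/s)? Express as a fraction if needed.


Given: distance d = 24 m, time t = 12 s
Using v = d / t
v = 24 / 12
v = 2 m/s

2 m/s


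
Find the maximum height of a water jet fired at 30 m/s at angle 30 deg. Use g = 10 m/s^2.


Given: v0 = 30 m/s, theta = 30 deg, g = 10 m/s^2
sin^2(30) = 1/4
Using H = v0^2 * sin^2(theta) / (2*g)
H = 30^2 * 1/4 / (2*10)
H = 900 * 1/4 / 20
H = 225 / 20
H = 45/4 m

45/4 m


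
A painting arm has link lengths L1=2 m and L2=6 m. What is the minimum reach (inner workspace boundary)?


Given: L1 = 2 m, L2 = 6 m
For a 2-link planar arm, min reach = |L1 - L2| (second link folded back)
Min reach = |2 - 6|
Min reach = 4 m

4 m


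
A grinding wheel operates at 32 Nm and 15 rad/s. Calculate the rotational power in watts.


Given: tau = 32 Nm, omega = 15 rad/s
Using P = tau * omega
P = 32 * 15
P = 480 W

480 W


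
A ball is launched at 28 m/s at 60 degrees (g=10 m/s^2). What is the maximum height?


Given: v0 = 28 m/s, theta = 60 deg, g = 10 m/s^2
sin^2(60) = 3/4
Using H = v0^2 * sin^2(theta) / (2*g)
H = 28^2 * 3/4 / (2*10)
H = 784 * 3/4 / 20
H = 588 / 20
H = 147/5 m

147/5 m


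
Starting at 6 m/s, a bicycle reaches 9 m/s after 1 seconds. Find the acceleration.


Given: initial velocity v0 = 6 m/s, final velocity v = 9 m/s, time t = 1 s
Using a = (v - v0) / t
a = (9 - 6) / 1
a = 3 / 1
a = 3 m/s^2

3 m/s^2


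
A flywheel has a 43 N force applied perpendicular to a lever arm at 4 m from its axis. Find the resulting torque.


Given: F = 43 N, r = 4 m, angle = 90 deg (perpendicular)
Using tau = F * r * sin(90)
sin(90) = 1
tau = 43 * 4 * 1
tau = 172 Nm

172 Nm


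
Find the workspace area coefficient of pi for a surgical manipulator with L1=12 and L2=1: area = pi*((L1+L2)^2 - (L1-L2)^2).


Given: L1 = 12, L2 = 1
(L1+L2)^2 = (13)^2 = 169
(L1-L2)^2 = (11)^2 = 121
Difference = 169 - 121 = 48
This equals 4*L1*L2 = 4*12*1 = 48
Workspace area = 48*pi

48


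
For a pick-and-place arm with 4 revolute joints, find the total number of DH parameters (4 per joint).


Given: 4 joints, 4 DH parameters per joint (d, theta, a, alpha)
Total DH parameters = number_of_joints * 4
Total = 4 * 4
Total = 16

16


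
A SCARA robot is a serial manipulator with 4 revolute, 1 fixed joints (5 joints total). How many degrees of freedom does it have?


Given: serial robot with 4 revolute, 1 fixed joints
DOF contribution per joint type: revolute=1, prismatic=1, spherical=3, fixed=0
DOF = 4*1 + 1*0
DOF = 4

4


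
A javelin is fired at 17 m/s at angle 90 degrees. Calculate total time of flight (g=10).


Given: v0 = 17 m/s, theta = 90 deg, g = 10 m/s^2
sin(90) = 1
Using T = 2*v0*sin(theta) / g
T = 2*17*1 / 10
T = 34 / 10
T = 17/5 s

17/5 s


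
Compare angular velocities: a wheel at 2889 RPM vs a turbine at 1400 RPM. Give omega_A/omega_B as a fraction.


Given: RPM_A = 2889, RPM_B = 1400
omega = 2*pi*RPM/60, so omega_A/omega_B = RPM_A / RPM_B
omega_A/omega_B = 2889 / 1400
omega_A/omega_B = 2889/1400

2889/1400


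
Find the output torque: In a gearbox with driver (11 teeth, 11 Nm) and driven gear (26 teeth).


Given: N1 = 11, N2 = 26, T1 = 11 Nm
Using T2/T1 = N2/N1
T2 = T1 * N2 / N1
T2 = 11 * 26 / 11
T2 = 286 / 11
T2 = 26 Nm

26 Nm


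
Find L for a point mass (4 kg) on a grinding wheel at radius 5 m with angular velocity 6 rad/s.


Given: m = 4 kg, r = 5 m, omega = 6 rad/s
For a point mass: I = m*r^2
I = 4*5^2 = 4*25 = 100
L = I*omega = 100*6
L = 600 kg*m^2/s

600 kg*m^2/s


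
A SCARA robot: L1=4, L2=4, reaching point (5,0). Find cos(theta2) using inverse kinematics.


Given: L1 = 4, L2 = 4, target (x, y) = (5, 0)
Using cos(theta2) = (x^2 + y^2 - L1^2 - L2^2) / (2*L1*L2)
x^2 + y^2 = 5^2 + 0 = 25
L1^2 + L2^2 = 16 + 16 = 32
Numerator = 25 - 32 = -7
Denominator = 2*4*4 = 32
cos(theta2) = -7/32 = -7/32

-7/32


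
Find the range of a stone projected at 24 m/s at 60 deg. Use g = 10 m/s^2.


Given: v0 = 24 m/s, theta = 60 deg, g = 10 m/s^2
sin(2*60) = sin(120) = sqrt(3)/2
Using R = v0^2 * sin(2*theta) / g
R = 24^2 * (sqrt(3)/2) / 10
R = 576 * sqrt(3) / 20
R = 144/5*sqrt(3) m

144/5*sqrt(3) m


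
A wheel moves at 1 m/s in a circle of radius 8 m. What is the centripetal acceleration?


Given: v = 1 m/s, r = 8 m
Using a_c = v^2 / r
a_c = 1^2 / 8
a_c = 1 / 8
a_c = 1/8 m/s^2

1/8 m/s^2


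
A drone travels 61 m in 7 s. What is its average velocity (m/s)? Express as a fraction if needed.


Given: distance d = 61 m, time t = 7 s
Using v = d / t
v = 61 / 7
v = 61/7 m/s

61/7 m/s


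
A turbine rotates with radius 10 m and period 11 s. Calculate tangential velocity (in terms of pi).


Given: radius r = 10 m, period T = 11 s
Using v = 2*pi*r / T
v = 2*pi*10 / 11
v = 20*pi / 11
v = 20/11*pi m/s

20/11*pi m/s


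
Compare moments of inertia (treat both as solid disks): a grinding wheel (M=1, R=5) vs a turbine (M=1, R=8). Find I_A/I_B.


Given: M1=1 kg, R1=5 m, M2=1 kg, R2=8 m
For a disk: I = (1/2)*M*R^2, so I_A/I_B = (M1*R1^2)/(M2*R2^2)
M1*R1^2 = 1*25 = 25
M2*R2^2 = 1*64 = 64
I_A/I_B = 25/64 = 25/64

25/64


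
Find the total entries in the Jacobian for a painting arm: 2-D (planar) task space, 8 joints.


Given: task space dimension = 2, joints = 8
Jacobian is a 2 x 8 matrix
Total entries = rows * columns
Total = 2 * 8
Total = 16

16


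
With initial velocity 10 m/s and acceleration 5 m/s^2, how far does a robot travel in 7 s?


Given: v0 = 10 m/s, a = 5 m/s^2, t = 7 s
Using s = v0*t + (1/2)*a*t^2
s = 10*7 + (1/2)*5*7^2
s = 70 + (1/2)*245
s = 70 + 245/2
s = 385/2

385/2 m


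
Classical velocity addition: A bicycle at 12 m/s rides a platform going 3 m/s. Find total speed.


Given: object velocity = 12 m/s, platform velocity = 3 m/s (same direction)
Using classical velocity addition: v_total = v_object + v_platform
v_total = 12 + 3
v_total = 15 m/s

15 m/s


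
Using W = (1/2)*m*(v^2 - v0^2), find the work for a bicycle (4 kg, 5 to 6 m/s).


Given: m = 4 kg, v0 = 5 m/s, v = 6 m/s
Using W = (1/2)*m*(v^2 - v0^2)
v^2 = 6^2 = 36
v0^2 = 5^2 = 25
v^2 - v0^2 = 36 - 25 = 11
W = (1/2)*4*11 = 22 J

22 J


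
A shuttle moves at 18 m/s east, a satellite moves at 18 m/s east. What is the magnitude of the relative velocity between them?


Given: v_A = 18 m/s east, v_B = 18 m/s east
Both move in the same direction; relative speed = |v_A - v_B|
|18 - 18| = |0|
= 0 m/s

0 m/s


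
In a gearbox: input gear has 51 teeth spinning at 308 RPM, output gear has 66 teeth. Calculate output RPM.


Given: N1 = 51 teeth, w1 = 308 RPM, N2 = 66 teeth
Using N1*w1 = N2*w2
w2 = N1*w1 / N2
w2 = 51*308 / 66
w2 = 15708 / 66
w2 = 238 RPM

238 RPM


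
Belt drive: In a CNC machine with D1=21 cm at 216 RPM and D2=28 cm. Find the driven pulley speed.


Given: D1 = 21 cm, w1 = 216 RPM, D2 = 28 cm
Using D1*w1 = D2*w2
w2 = D1*w1 / D2
w2 = 21*216 / 28
w2 = 4536 / 28
w2 = 162 RPM

162 RPM


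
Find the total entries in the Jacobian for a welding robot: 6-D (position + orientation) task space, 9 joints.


Given: task space dimension = 6, joints = 9
Jacobian is a 6 x 9 matrix
Total entries = rows * columns
Total = 6 * 9
Total = 54

54


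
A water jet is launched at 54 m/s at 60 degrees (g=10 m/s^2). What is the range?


Given: v0 = 54 m/s, theta = 60 deg, g = 10 m/s^2
sin(2*60) = sin(120) = sqrt(3)/2
Using R = v0^2 * sin(2*theta) / g
R = 54^2 * (sqrt(3)/2) / 10
R = 2916 * sqrt(3) / 20
R = 729/5*sqrt(3) m

729/5*sqrt(3) m


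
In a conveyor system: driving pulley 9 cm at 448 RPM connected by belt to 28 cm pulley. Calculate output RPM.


Given: D1 = 9 cm, w1 = 448 RPM, D2 = 28 cm
Using D1*w1 = D2*w2
w2 = D1*w1 / D2
w2 = 9*448 / 28
w2 = 4032 / 28
w2 = 144 RPM

144 RPM


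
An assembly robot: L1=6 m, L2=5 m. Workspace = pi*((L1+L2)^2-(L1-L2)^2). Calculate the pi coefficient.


Given: L1 = 6, L2 = 5
(L1+L2)^2 = (11)^2 = 121
(L1-L2)^2 = (1)^2 = 1
Difference = 121 - 1 = 120
This equals 4*L1*L2 = 4*6*5 = 120
Workspace area = 120*pi

120


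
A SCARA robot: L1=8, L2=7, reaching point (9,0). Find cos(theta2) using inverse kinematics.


Given: L1 = 8, L2 = 7, target (x, y) = (9, 0)
Using cos(theta2) = (x^2 + y^2 - L1^2 - L2^2) / (2*L1*L2)
x^2 + y^2 = 9^2 + 0 = 81
L1^2 + L2^2 = 64 + 49 = 113
Numerator = 81 - 113 = -32
Denominator = 2*8*7 = 112
cos(theta2) = -32/112 = -2/7

-2/7


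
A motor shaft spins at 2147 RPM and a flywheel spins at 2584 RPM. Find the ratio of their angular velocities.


Given: RPM_A = 2147, RPM_B = 2584
omega = 2*pi*RPM/60, so omega_A/omega_B = RPM_A / RPM_B
omega_A/omega_B = 2147 / 2584
omega_A/omega_B = 113/136

113/136


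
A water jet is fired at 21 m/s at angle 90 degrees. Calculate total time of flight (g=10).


Given: v0 = 21 m/s, theta = 90 deg, g = 10 m/s^2
sin(90) = 1
Using T = 2*v0*sin(theta) / g
T = 2*21*1 / 10
T = 42 / 10
T = 21/5 s

21/5 s


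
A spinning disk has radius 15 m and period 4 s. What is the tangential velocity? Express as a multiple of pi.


Given: radius r = 15 m, period T = 4 s
Using v = 2*pi*r / T
v = 2*pi*15 / 4
v = 30*pi / 4
v = 15/2*pi m/s

15/2*pi m/s


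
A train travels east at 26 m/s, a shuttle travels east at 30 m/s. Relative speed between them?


Given: v_A = 26 m/s east, v_B = 30 m/s east
Both move in the same direction; relative speed = |v_A - v_B|
|26 - 30| = |-4|
= 4 m/s

4 m/s


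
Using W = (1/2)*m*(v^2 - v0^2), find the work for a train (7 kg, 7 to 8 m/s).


Given: m = 7 kg, v0 = 7 m/s, v = 8 m/s
Using W = (1/2)*m*(v^2 - v0^2)
v^2 = 8^2 = 64
v0^2 = 7^2 = 49
v^2 - v0^2 = 64 - 49 = 15
W = (1/2)*7*15 = 105/2 J

105/2 J


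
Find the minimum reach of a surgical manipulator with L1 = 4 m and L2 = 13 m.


Given: L1 = 4 m, L2 = 13 m
For a 2-link planar arm, min reach = |L1 - L2| (second link folded back)
Min reach = |4 - 13|
Min reach = 9 m

9 m


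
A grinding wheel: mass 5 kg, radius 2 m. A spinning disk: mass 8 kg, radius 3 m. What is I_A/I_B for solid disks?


Given: M1=5 kg, R1=2 m, M2=8 kg, R2=3 m
For a disk: I = (1/2)*M*R^2, so I_A/I_B = (M1*R1^2)/(M2*R2^2)
M1*R1^2 = 5*4 = 20
M2*R2^2 = 8*9 = 72
I_A/I_B = 20/72 = 5/18

5/18


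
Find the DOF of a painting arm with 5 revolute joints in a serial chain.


Given: serial robot with 5 revolute joints
DOF contribution per joint type: revolute=1, prismatic=1, spherical=3, fixed=0
DOF = 5*1
DOF = 5

5


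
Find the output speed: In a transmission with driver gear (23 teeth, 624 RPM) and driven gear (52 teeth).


Given: N1 = 23 teeth, w1 = 624 RPM, N2 = 52 teeth
Using N1*w1 = N2*w2
w2 = N1*w1 / N2
w2 = 23*624 / 52
w2 = 14352 / 52
w2 = 276 RPM

276 RPM


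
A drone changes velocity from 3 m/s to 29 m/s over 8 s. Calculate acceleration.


Given: initial velocity v0 = 3 m/s, final velocity v = 29 m/s, time t = 8 s
Using a = (v - v0) / t
a = (29 - 3) / 8
a = 26 / 8
a = 13/4 m/s^2

13/4 m/s^2


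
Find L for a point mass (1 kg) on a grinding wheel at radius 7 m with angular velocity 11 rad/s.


Given: m = 1 kg, r = 7 m, omega = 11 rad/s
For a point mass: I = m*r^2
I = 1*7^2 = 1*49 = 49
L = I*omega = 49*11
L = 539 kg*m^2/s

539 kg*m^2/s


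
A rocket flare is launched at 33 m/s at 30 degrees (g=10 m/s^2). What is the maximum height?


Given: v0 = 33 m/s, theta = 30 deg, g = 10 m/s^2
sin^2(30) = 1/4
Using H = v0^2 * sin^2(theta) / (2*g)
H = 33^2 * 1/4 / (2*10)
H = 1089 * 1/4 / 20
H = 1089/4 / 20
H = 1089/80 m

1089/80 m


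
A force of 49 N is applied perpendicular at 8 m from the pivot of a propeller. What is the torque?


Given: F = 49 N, r = 8 m, angle = 90 deg (perpendicular)
Using tau = F * r * sin(90)
sin(90) = 1
tau = 49 * 8 * 1
tau = 392 Nm

392 Nm


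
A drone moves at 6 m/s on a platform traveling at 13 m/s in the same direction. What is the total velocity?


Given: object velocity = 6 m/s, platform velocity = 13 m/s (same direction)
Using classical velocity addition: v_total = v_object + v_platform
v_total = 6 + 13
v_total = 19 m/s

19 m/s


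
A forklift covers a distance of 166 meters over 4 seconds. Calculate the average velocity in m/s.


Given: distance d = 166 m, time t = 4 s
Using v = d / t
v = 166 / 4
v = 83/2 m/s

83/2 m/s


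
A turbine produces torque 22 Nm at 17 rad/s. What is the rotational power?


Given: tau = 22 Nm, omega = 17 rad/s
Using P = tau * omega
P = 22 * 17
P = 374 W

374 W


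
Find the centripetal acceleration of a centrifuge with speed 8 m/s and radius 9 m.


Given: v = 8 m/s, r = 9 m
Using a_c = v^2 / r
a_c = 8^2 / 9
a_c = 64 / 9
a_c = 64/9 m/s^2

64/9 m/s^2


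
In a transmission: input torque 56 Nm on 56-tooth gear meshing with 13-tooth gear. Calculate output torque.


Given: N1 = 56, N2 = 13, T1 = 56 Nm
Using T2/T1 = N2/N1
T2 = T1 * N2 / N1
T2 = 56 * 13 / 56
T2 = 728 / 56
T2 = 13 Nm

13 Nm


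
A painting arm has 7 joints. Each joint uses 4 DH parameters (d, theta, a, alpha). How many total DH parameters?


Given: 7 joints, 4 DH parameters per joint (d, theta, a, alpha)
Total DH parameters = number_of_joints * 4
Total = 7 * 4
Total = 28

28


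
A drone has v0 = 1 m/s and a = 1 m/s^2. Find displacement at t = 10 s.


Given: v0 = 1 m/s, a = 1 m/s^2, t = 10 s
Using s = v0*t + (1/2)*a*t^2
s = 1*10 + (1/2)*1*10^2
s = 10 + (1/2)*100
s = 10 + 50
s = 60

60 m


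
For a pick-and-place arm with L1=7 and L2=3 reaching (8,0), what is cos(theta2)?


Given: L1 = 7, L2 = 3, target (x, y) = (8, 0)
Using cos(theta2) = (x^2 + y^2 - L1^2 - L2^2) / (2*L1*L2)
x^2 + y^2 = 8^2 + 0 = 64
L1^2 + L2^2 = 49 + 9 = 58
Numerator = 64 - 58 = 6
Denominator = 2*7*3 = 42
cos(theta2) = 6/42 = 1/7

1/7


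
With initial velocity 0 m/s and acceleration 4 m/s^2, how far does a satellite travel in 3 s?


Given: v0 = 0 m/s, a = 4 m/s^2, t = 3 s
Using s = v0*t + (1/2)*a*t^2
s = 0*3 + (1/2)*4*3^2
s = 0 + (1/2)*36
s = 0 + 18
s = 18

18 m


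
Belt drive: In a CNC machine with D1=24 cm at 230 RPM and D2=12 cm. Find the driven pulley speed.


Given: D1 = 24 cm, w1 = 230 RPM, D2 = 12 cm
Using D1*w1 = D2*w2
w2 = D1*w1 / D2
w2 = 24*230 / 12
w2 = 5520 / 12
w2 = 460 RPM

460 RPM


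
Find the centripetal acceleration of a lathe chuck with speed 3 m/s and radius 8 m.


Given: v = 3 m/s, r = 8 m
Using a_c = v^2 / r
a_c = 3^2 / 8
a_c = 9 / 8
a_c = 9/8 m/s^2

9/8 m/s^2


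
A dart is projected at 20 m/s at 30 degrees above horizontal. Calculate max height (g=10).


Given: v0 = 20 m/s, theta = 30 deg, g = 10 m/s^2
sin^2(30) = 1/4
Using H = v0^2 * sin^2(theta) / (2*g)
H = 20^2 * 1/4 / (2*10)
H = 400 * 1/4 / 20
H = 100 / 20
H = 5 m

5 m


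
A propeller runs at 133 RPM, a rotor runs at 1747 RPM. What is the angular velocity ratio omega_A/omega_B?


Given: RPM_A = 133, RPM_B = 1747
omega = 2*pi*RPM/60, so omega_A/omega_B = RPM_A / RPM_B
omega_A/omega_B = 133 / 1747
omega_A/omega_B = 133/1747

133/1747


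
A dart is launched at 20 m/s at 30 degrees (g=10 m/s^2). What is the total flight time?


Given: v0 = 20 m/s, theta = 30 deg, g = 10 m/s^2
sin(30) = 1/2
Using T = 2*v0*sin(theta) / g
T = 2*20*1/2 / 10
T = 20 / 10
T = 2 s

2 s


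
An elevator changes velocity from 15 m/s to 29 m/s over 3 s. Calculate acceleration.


Given: initial velocity v0 = 15 m/s, final velocity v = 29 m/s, time t = 3 s
Using a = (v - v0) / t
a = (29 - 15) / 3
a = 14 / 3
a = 14/3 m/s^2

14/3 m/s^2


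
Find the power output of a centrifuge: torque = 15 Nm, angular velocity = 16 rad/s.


Given: tau = 15 Nm, omega = 16 rad/s
Using P = tau * omega
P = 15 * 16
P = 240 W

240 W


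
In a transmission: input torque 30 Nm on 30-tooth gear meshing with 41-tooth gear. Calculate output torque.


Given: N1 = 30, N2 = 41, T1 = 30 Nm
Using T2/T1 = N2/N1
T2 = T1 * N2 / N1
T2 = 30 * 41 / 30
T2 = 1230 / 30
T2 = 41 Nm

41 Nm


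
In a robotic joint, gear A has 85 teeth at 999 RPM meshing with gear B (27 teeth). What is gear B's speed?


Given: N1 = 85 teeth, w1 = 999 RPM, N2 = 27 teeth
Using N1*w1 = N2*w2
w2 = N1*w1 / N2
w2 = 85*999 / 27
w2 = 84915 / 27
w2 = 3145 RPM

3145 RPM


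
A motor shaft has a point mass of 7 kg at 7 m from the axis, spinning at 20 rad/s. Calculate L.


Given: m = 7 kg, r = 7 m, omega = 20 rad/s
For a point mass: I = m*r^2
I = 7*7^2 = 7*49 = 343
L = I*omega = 343*20
L = 6860 kg*m^2/s

6860 kg*m^2/s


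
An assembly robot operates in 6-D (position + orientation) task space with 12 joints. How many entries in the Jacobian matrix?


Given: task space dimension = 6, joints = 12
Jacobian is a 6 x 12 matrix
Total entries = rows * columns
Total = 6 * 12
Total = 72

72


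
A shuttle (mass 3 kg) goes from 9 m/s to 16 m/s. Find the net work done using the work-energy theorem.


Given: m = 3 kg, v0 = 9 m/s, v = 16 m/s
Using W = (1/2)*m*(v^2 - v0^2)
v^2 = 16^2 = 256
v0^2 = 9^2 = 81
v^2 - v0^2 = 256 - 81 = 175
W = (1/2)*3*175 = 525/2 J

525/2 J


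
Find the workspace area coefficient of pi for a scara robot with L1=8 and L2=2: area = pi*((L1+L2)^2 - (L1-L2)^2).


Given: L1 = 8, L2 = 2
(L1+L2)^2 = (10)^2 = 100
(L1-L2)^2 = (6)^2 = 36
Difference = 100 - 36 = 64
This equals 4*L1*L2 = 4*8*2 = 64
Workspace area = 64*pi

64


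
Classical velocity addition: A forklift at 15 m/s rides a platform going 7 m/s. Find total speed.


Given: object velocity = 15 m/s, platform velocity = 7 m/s (same direction)
Using classical velocity addition: v_total = v_object + v_platform
v_total = 15 + 7
v_total = 22 m/s

22 m/s


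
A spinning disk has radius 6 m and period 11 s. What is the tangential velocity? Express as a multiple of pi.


Given: radius r = 6 m, period T = 11 s
Using v = 2*pi*r / T
v = 2*pi*6 / 11
v = 12*pi / 11
v = 12/11*pi m/s

12/11*pi m/s


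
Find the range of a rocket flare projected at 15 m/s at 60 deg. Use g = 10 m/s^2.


Given: v0 = 15 m/s, theta = 60 deg, g = 10 m/s^2
sin(2*60) = sin(120) = sqrt(3)/2
Using R = v0^2 * sin(2*theta) / g
R = 15^2 * (sqrt(3)/2) / 10
R = 225 * sqrt(3) / 20
R = 45/4*sqrt(3) m

45/4*sqrt(3) m


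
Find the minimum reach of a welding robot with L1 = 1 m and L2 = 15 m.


Given: L1 = 1 m, L2 = 15 m
For a 2-link planar arm, min reach = |L1 - L2| (second link folded back)
Min reach = |1 - 15|
Min reach = 14 m

14 m


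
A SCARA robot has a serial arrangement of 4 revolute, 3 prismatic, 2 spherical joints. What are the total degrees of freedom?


Given: serial robot with 4 revolute, 3 prismatic, 2 spherical joints
DOF contribution per joint type: revolute=1, prismatic=1, spherical=3, fixed=0
DOF = 4*1 + 3*1 + 2*3
DOF = 13

13


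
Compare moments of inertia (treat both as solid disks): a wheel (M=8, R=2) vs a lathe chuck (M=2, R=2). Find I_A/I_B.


Given: M1=8 kg, R1=2 m, M2=2 kg, R2=2 m
For a disk: I = (1/2)*M*R^2, so I_A/I_B = (M1*R1^2)/(M2*R2^2)
M1*R1^2 = 8*4 = 32
M2*R2^2 = 2*4 = 8
I_A/I_B = 32/8 = 4

4


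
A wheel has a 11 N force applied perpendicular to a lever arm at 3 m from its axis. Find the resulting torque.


Given: F = 11 N, r = 3 m, angle = 90 deg (perpendicular)
Using tau = F * r * sin(90)
sin(90) = 1
tau = 11 * 3 * 1
tau = 33 Nm

33 Nm


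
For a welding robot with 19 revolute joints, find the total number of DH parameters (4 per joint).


Given: 19 joints, 4 DH parameters per joint (d, theta, a, alpha)
Total DH parameters = number_of_joints * 4
Total = 19 * 4
Total = 76

76


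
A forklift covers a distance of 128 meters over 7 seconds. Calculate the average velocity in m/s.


Given: distance d = 128 m, time t = 7 s
Using v = d / t
v = 128 / 7
v = 128/7 m/s

128/7 m/s


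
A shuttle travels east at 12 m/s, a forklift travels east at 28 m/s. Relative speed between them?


Given: v_A = 12 m/s east, v_B = 28 m/s east
Both move in the same direction; relative speed = |v_A - v_B|
|12 - 28| = |-16|
= 16 m/s

16 m/s


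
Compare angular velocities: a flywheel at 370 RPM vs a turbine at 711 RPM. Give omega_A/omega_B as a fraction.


Given: RPM_A = 370, RPM_B = 711
omega = 2*pi*RPM/60, so omega_A/omega_B = RPM_A / RPM_B
omega_A/omega_B = 370 / 711
omega_A/omega_B = 370/711

370/711


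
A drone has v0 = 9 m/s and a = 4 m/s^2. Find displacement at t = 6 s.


Given: v0 = 9 m/s, a = 4 m/s^2, t = 6 s
Using s = v0*t + (1/2)*a*t^2
s = 9*6 + (1/2)*4*6^2
s = 54 + (1/2)*144
s = 54 + 72
s = 126

126 m


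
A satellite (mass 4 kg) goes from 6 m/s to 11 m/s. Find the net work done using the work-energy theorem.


Given: m = 4 kg, v0 = 6 m/s, v = 11 m/s
Using W = (1/2)*m*(v^2 - v0^2)
v^2 = 11^2 = 121
v0^2 = 6^2 = 36
v^2 - v0^2 = 121 - 36 = 85
W = (1/2)*4*85 = 170 J

170 J


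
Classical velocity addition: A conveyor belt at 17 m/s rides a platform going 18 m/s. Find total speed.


Given: object velocity = 17 m/s, platform velocity = 18 m/s (same direction)
Using classical velocity addition: v_total = v_object + v_platform
v_total = 17 + 18
v_total = 35 m/s

35 m/s
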